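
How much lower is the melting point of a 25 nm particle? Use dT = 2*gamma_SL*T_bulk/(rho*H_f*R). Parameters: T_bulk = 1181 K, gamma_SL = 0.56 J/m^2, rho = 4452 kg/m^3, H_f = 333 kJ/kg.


Radius R = 25/2 = 12.5 nm = 1.25e-08 m
Convert H_f = 333 kJ/kg = 333000 J/kg
dT = 2 * gamma_SL * T_bulk / (rho * H_f * R)
dT = 2 * 0.56 * 1181 / (4452 * 333000 * 1.25e-08)
dT = 71.4 K

71.4


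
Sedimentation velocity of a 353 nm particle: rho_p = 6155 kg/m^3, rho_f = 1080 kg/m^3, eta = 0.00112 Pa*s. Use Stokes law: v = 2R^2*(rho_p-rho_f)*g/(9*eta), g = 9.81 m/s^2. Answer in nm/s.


Radius R = 353/2 nm = 1.765e-07 m
Density difference = 6155 - 1080 = 5075 kg/m^3
v = 2 * R^2 * (rho_p - rho_f) * g / (9 * eta)
v = 2 * (1.765e-07)^2 * 5075 * 9.81 / (9 * 0.00112)
v = 3.07726e-07 m/s = 307.7258 nm/s

307.7258


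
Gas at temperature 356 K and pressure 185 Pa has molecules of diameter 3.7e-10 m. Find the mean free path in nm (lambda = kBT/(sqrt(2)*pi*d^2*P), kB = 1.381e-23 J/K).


Mean free path: lambda = kB*T / (sqrt(2) * pi * d^2 * P)
lambda = 1.381e-23 * 356 / (sqrt(2) * pi * (3.7e-10)^2 * 185)
lambda = 4.36922e-05 m
lambda = 43692.17 nm

43692.17


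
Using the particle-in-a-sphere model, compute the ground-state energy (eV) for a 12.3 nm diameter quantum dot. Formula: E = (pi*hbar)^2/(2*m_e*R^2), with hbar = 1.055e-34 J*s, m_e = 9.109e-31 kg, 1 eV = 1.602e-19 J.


Radius R = 12.3/2 = 6.15 nm = 6.15e-09 m
E = (pi * 1.055e-34)^2 / (2 * 9.109e-31 * (6.15e-09)^2)
E(J) = 1.59424e-21
E = E(J) / 1.602e-19 = 0.01 eV

0.01


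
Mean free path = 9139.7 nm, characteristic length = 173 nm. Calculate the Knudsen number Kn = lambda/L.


Knudsen number Kn = lambda / L
Kn = 9139.7 / 173
Kn = 52.8306

52.8306


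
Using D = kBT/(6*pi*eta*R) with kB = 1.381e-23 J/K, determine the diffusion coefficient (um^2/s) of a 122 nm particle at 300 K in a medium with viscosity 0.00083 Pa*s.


Radius R = 122/2 = 61 nm = 6.1e-08 m
D = kB*T / (6*pi*eta*R)
D = 1.381e-23 * 300 / (6 * pi * 0.00083 * 6.1e-08)
D = 4.34116e-12 m^2/s = 4.341 um^2/s

4.341


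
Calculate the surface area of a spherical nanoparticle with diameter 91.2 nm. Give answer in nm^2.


Radius r = 91.2/2 = 45.6 nm
Surface area SA = 4 * pi * r^2
SA = 4 * pi * (45.6)^2
SA = 26130.01 nm^2

26130.01


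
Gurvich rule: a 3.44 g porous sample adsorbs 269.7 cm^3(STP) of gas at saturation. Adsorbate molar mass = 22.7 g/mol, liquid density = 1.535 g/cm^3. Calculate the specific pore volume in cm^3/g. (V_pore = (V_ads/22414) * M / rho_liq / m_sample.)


Moles adsorbed n = V_ads / 22414 = 269.7 / 22414 = 1.203266e-02 mol
Liquid volume V_liq = n * M / rho_liq = 1.203266e-02 * 22.7 / 1.535 = 0.17794 cm^3
Specific pore volume V_pore = V_liq / m_sample = 0.17794 / 3.44
V_pore = 0.0517 cm^3/g

0.0517


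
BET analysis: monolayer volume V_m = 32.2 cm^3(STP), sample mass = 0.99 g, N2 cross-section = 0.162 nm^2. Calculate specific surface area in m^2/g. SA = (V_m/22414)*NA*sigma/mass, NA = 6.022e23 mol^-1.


Number of moles in monolayer = V_m / 22414 = 32.2 / 22414 = 0.0014366
Number of molecules = moles * NA = 0.0014366 * 6.022e23
SA = molecules * sigma / mass
SA = (32.2 / 22414) * 6.022e23 * 0.162e-18 / 0.99
SA = 141.6 m^2/g

141.6


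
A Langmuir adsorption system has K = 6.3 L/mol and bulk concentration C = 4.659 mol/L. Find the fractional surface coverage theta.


Langmuir isotherm: theta = K*C / (1 + K*C)
K*C = 6.3 * 4.659 = 29.3517
theta = 29.3517 / (1 + 29.3517) = 29.3517 / 30.3517
theta = 0.9671

0.9671


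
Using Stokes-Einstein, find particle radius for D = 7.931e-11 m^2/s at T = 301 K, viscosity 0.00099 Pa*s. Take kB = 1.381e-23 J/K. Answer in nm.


Stokes-Einstein: R = kB*T / (6*pi*eta*D)
R = 1.381e-23 * 301 / (6 * pi * 0.00099 * 7.931e-11)
R = 2.80864e-09 m = 2.81 nm

2.81


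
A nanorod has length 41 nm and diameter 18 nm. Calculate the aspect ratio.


Aspect ratio AR = length / diameter
AR = 41 / 18
AR = 2.28

2.28


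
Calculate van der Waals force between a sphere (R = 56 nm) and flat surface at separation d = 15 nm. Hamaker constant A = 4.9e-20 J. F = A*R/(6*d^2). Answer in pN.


Convert to SI: R = 56 nm = 5.6e-08 m, d = 15 nm = 1.5e-08 m
F = A * R / (6 * d^2)
F = 4.9e-20 * 5.6e-08 / (6 * (1.5e-08)^2)
F = 2.03259e-12 N = 2.033 pN

2.033


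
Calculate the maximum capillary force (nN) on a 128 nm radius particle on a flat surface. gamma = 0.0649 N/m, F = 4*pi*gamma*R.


Convert radius: R = 128 nm = 1.28e-07 m
F = 4 * pi * gamma * R
F = 4 * pi * 0.0649 * 1.28e-07
F = 1.04391e-07 N = 104.3914 nN

104.3914


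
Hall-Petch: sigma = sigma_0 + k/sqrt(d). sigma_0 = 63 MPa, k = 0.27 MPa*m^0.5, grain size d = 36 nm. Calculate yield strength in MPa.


d = 36 nm = 3.6e-08 m
sqrt(d) = 0.0001897367
Hall-Petch contribution = k / sqrt(d) = 0.27 / 0.0001897367 = 1423.0 MPa
sigma = sigma_0 + k/sqrt(d) = 63 + 1423.0 = 1486.0 MPa

1486.0


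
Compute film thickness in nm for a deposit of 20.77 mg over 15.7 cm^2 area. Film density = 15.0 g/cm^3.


Convert: m = 20.77 mg = 2.0770e-05 kg, A = 15.7 cm^2 = 1.5700e-03 m^2, rho = 15.0 g/cm^3 = 15000 kg/m^3
t = m / (A * rho)
t = 2.0770e-05 / (1.5700e-03 * 15000)
t = 8.8195e-07 m = 882.0 nm

882.0


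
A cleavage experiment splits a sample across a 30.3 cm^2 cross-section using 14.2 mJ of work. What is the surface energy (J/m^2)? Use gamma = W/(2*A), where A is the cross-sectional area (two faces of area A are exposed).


Convert: A = 30.3 cm^2 = 0.00303 m^2, W = 14.2 mJ = 0.0142 J
Cleaving exposes two faces of area A, so total new surface = 2*A and gamma = W / (2*A)
gamma = 0.0142 / (2 * 0.00303)
gamma = 2.343 J/m^2

2.343


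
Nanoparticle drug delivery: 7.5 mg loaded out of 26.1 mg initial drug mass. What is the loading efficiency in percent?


Drug loading efficiency = (drug loaded / drug initial) * 100
DLE = 7.5 / 26.1 * 100
DLE = 0.2874 * 100
DLE = 28.74%

28.74


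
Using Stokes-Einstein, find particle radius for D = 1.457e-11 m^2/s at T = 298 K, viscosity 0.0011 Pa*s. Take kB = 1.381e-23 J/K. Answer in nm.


Stokes-Einstein: R = kB*T / (6*pi*eta*D)
R = 1.381e-23 * 298 / (6 * pi * 0.0011 * 1.457e-11)
R = 1.36225e-08 m = 13.62 nm

13.62


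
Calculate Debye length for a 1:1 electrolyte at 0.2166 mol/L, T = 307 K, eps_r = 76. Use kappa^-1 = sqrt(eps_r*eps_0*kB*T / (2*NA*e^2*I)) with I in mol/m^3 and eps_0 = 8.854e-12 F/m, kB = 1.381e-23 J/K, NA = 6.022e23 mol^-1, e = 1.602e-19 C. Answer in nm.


Ionic strength I = 0.2166 * 1^2 * 1000 = 216.6 mol/m^3
kappa^-1 = sqrt(76 * 8.854e-12 * 1.381e-23 * 307 / (2 * 6.022e23 * (1.602e-19)^2 * 216.6))
kappa^-1 = 0.653 nm

0.653


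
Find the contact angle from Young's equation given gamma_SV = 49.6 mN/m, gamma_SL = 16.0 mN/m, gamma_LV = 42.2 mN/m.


cos(theta) = (gamma_SV - gamma_SL) / gamma_LV
cos(theta) = (49.6 - 16.0) / 42.2
cos(theta) = 0.796209
theta = arccos(0.796209) = 37.23 degrees

37.23


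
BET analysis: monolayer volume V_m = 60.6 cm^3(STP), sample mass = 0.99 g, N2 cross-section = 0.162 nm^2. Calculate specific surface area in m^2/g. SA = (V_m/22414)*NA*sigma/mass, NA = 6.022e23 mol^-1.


Number of moles in monolayer = V_m / 22414 = 60.6 / 22414 = 0.00270367
Number of molecules = moles * NA = 0.00270367 * 6.022e23
SA = molecules * sigma / mass
SA = (60.6 / 22414) * 6.022e23 * 0.162e-18 / 0.99
SA = 266.4 m^2/g

266.4


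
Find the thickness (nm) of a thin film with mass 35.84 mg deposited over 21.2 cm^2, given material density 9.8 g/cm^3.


Convert: m = 35.84 mg = 3.5840e-05 kg, A = 21.2 cm^2 = 2.1200e-03 m^2, rho = 9.8 g/cm^3 = 9800 kg/m^3
t = m / (A * rho)
t = 3.5840e-05 / (2.1200e-03 * 9800)
t = 1.7251e-06 m = 1725.1 nm

1725.1


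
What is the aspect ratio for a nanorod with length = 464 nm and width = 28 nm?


Aspect ratio AR = length / diameter
AR = 464 / 28
AR = 16.57

16.57


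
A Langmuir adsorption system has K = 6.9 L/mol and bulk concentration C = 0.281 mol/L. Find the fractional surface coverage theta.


Langmuir isotherm: theta = K*C / (1 + K*C)
K*C = 6.9 * 0.281 = 1.9389
theta = 1.9389 / (1 + 1.9389) = 1.9389 / 2.9389
theta = 0.6597

0.6597


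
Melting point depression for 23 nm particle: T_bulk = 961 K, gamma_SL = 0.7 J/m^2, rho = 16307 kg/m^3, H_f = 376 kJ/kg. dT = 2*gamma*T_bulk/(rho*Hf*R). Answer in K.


Radius R = 23/2 = 11.5 nm = 1.15e-08 m
Convert H_f = 376 kJ/kg = 376000 J/kg
dT = 2 * gamma_SL * T_bulk / (rho * H_f * R)
dT = 2 * 0.7 * 961 / (16307 * 376000 * 1.15e-08)
dT = 19.1 K

19.1


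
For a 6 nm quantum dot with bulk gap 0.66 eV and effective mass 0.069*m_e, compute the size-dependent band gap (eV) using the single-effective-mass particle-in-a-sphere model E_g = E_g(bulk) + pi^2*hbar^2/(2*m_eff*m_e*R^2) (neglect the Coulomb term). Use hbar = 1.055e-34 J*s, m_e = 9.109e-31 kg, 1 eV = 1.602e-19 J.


Radius R = 6/2 nm = 3e-09 m
Confinement energy dE = pi^2 * hbar^2 / (2 * m_eff * m_e * R^2)
dE = pi^2 * (1.055e-34)^2 / (2 * 0.069 * 9.109e-31 * (3e-09)^2) J, divided by 1.602e-19 J/eV
dE = 0.6061 eV
Total band gap = E_g(bulk) + dE = 0.66 + 0.6061 = 1.2661 eV

1.2661


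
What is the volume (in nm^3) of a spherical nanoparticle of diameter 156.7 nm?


Radius r = 156.7/2 = 78.35 nm
Volume V = (4/3) * pi * r^3
V = (4/3) * pi * (78.35)^3
V = 2014677.85 nm^3

2014677.85


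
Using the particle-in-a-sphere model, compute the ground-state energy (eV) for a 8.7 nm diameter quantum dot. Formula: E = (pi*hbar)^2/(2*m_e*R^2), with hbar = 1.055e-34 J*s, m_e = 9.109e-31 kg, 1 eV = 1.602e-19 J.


Radius R = 8.7/2 = 4.35 nm = 4.35e-09 m
E = (pi * 1.055e-34)^2 / (2 * 9.109e-31 * (4.35e-09)^2)
E(J) = 3.18658e-21
E = E(J) / 1.602e-19 = 0.0199 eV

0.0199


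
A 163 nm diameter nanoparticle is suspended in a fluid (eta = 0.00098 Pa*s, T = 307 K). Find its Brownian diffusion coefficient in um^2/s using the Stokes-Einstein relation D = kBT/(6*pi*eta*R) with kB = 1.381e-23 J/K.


Radius R = 163/2 = 81.5 nm = 8.15e-08 m
D = kB*T / (6*pi*eta*R)
D = 1.381e-23 * 307 / (6 * pi * 0.00098 * 8.15e-08)
D = 2.81609e-12 m^2/s = 2.816 um^2/s

2.816


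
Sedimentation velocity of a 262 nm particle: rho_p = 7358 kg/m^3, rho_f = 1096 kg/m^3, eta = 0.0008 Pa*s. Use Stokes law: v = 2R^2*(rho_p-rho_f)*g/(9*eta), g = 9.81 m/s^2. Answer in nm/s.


Radius R = 262/2 nm = 1.31e-07 m
Density difference = 7358 - 1096 = 6262 kg/m^3
v = 2 * R^2 * (rho_p - rho_f) * g / (9 * eta)
v = 2 * (1.31e-07)^2 * 6262 * 9.81 / (9 * 0.0008)
v = 2.92834e-07 m/s = 292.8344 nm/s

292.8344


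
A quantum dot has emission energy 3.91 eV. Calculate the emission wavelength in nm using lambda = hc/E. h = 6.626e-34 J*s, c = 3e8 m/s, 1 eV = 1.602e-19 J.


Convert energy: E = 3.91 eV = 3.91 * 1.602e-19 = 6.26382e-19 J
lambda = h*c / E = 6.626e-34 * 3e8 / 6.26382e-19
lambda = 3.17346e-07 m = 317.3 nm

317.3


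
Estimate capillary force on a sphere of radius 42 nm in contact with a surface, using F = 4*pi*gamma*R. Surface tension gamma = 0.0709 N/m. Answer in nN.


Convert radius: R = 42 nm = 4.2e-08 m
F = 4 * pi * gamma * R
F = 4 * pi * 0.0709 * 4.2e-08
F = 3.74201e-08 N = 37.4201 nN

37.4201


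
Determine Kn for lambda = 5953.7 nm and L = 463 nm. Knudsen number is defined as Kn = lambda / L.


Knudsen number Kn = lambda / L
Kn = 5953.7 / 463
Kn = 12.859

12.859


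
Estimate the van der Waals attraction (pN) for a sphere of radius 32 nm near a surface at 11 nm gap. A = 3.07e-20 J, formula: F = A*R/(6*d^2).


Convert to SI: R = 32 nm = 3.2e-08 m, d = 11 nm = 1.1e-08 m
F = A * R / (6 * d^2)
F = 3.07e-20 * 3.2e-08 / (6 * (1.1e-08)^2)
F = 1.35317e-12 N = 1.353 pN

1.353


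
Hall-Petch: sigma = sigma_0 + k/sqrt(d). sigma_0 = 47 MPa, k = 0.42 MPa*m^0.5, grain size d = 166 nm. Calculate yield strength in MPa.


d = 166 nm = 1.66e-07 m
sqrt(d) = 0.000407431
Hall-Petch contribution = k / sqrt(d) = 0.42 / 0.000407431 = 1030.8 MPa
sigma = sigma_0 + k/sqrt(d) = 47 + 1030.8 = 1077.8 MPa

1077.8


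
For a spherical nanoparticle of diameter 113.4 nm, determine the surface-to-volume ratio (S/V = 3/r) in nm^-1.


Radius r = 113.4/2 = 56.7 nm
S/V = 3 / r = 3 / 56.7
S/V = 0.0529 nm^-1

0.0529


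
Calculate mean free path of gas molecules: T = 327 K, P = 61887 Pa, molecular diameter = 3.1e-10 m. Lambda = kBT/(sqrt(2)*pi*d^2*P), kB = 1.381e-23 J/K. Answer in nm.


Mean free path: lambda = kB*T / (sqrt(2) * pi * d^2 * P)
lambda = 1.381e-23 * 327 / (sqrt(2) * pi * (3.1e-10)^2 * 61887)
lambda = 1.70905e-07 m
lambda = 170.9 nm

170.9


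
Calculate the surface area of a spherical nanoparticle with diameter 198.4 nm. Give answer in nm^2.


Radius r = 198.4/2 = 99.2 nm
Surface area SA = 4 * pi * r^2
SA = 4 * pi * (99.2)^2
SA = 123661.13 nm^2

123661.13


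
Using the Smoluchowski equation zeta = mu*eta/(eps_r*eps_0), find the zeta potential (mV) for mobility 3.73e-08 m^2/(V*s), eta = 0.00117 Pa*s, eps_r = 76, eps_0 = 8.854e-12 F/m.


Smoluchowski equation: zeta = mu * eta / (eps_r * eps_0)
zeta = 3.73e-08 * 0.00117 / (76 * 8.854e-12)
zeta = 0.064855 V = 64.85 mV

64.85


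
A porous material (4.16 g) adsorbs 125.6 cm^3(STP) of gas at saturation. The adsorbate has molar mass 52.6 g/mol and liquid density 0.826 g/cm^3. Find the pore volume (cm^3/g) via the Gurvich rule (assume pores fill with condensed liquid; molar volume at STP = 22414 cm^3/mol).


Moles adsorbed n = V_ads / 22414 = 125.6 / 22414 = 5.603641e-03 mol
Liquid volume V_liq = n * M / rho_liq = 5.603641e-03 * 52.6 / 0.826 = 0.35684 cm^3
Specific pore volume V_pore = V_liq / m_sample = 0.35684 / 4.16
V_pore = 0.0858 cm^3/g

0.0858


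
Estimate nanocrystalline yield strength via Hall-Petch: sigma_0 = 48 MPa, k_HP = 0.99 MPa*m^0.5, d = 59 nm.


d = 59 nm = 5.9e-08 m
sqrt(d) = 0.0002428992
Hall-Petch contribution = k / sqrt(d) = 0.99 / 0.0002428992 = 4075.8 MPa
sigma = sigma_0 + k/sqrt(d) = 48 + 4075.8 = 4123.8 MPa

4123.8


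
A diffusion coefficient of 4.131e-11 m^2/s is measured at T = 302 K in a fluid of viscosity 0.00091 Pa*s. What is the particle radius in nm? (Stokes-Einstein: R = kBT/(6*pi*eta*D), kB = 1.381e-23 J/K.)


Stokes-Einstein: R = kB*T / (6*pi*eta*D)
R = 1.381e-23 * 302 / (6 * pi * 0.00091 * 4.131e-11)
R = 5.88576e-09 m = 5.89 nm

5.89


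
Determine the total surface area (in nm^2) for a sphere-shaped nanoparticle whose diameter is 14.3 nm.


Radius r = 14.3/2 = 7.15 nm
Surface area SA = 4 * pi * r^2
SA = 4 * pi * (7.15)^2
SA = 642.42 nm^2

642.42


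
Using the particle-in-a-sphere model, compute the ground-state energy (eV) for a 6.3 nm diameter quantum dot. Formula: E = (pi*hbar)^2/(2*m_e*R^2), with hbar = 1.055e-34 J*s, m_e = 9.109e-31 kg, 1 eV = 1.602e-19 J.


Radius R = 6.3/2 = 3.15 nm = 3.15e-09 m
E = (pi * 1.055e-34)^2 / (2 * 9.109e-31 * (3.15e-09)^2)
E(J) = 6.07691e-21
E = E(J) / 1.602e-19 = 0.0379 eV

0.0379


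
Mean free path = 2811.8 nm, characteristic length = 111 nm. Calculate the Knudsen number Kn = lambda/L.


Knudsen number Kn = lambda / L
Kn = 2811.8 / 111
Kn = 25.3315

25.3315


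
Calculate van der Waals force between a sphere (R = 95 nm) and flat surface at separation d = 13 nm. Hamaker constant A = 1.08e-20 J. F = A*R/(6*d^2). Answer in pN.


Convert to SI: R = 95 nm = 9.5e-08 m, d = 13 nm = 1.3e-08 m
F = A * R / (6 * d^2)
F = 1.08e-20 * 9.5e-08 / (6 * (1.3e-08)^2)
F = 1.01183e-12 N = 1.012 pN

1.012


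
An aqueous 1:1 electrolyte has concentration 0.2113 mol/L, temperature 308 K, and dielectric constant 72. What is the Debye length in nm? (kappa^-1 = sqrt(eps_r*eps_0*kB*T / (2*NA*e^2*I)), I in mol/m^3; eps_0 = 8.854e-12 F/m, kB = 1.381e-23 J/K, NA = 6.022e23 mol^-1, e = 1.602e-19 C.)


Ionic strength I = 0.2113 * 1^2 * 1000 = 211.3 mol/m^3
kappa^-1 = sqrt(72 * 8.854e-12 * 1.381e-23 * 308 / (2 * 6.022e23 * (1.602e-19)^2 * 211.3))
kappa^-1 = 0.644 nm

0.644


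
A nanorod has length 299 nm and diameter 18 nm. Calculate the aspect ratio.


Aspect ratio AR = length / diameter
AR = 299 / 18
AR = 16.61

16.61


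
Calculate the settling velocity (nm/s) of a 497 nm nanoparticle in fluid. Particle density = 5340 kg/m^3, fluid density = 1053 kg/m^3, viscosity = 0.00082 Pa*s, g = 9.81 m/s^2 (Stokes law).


Radius R = 497/2 nm = 2.485e-07 m
Density difference = 5340 - 1053 = 4287 kg/m^3
v = 2 * R^2 * (rho_p - rho_f) * g / (9 * eta)
v = 2 * (2.485e-07)^2 * 4287 * 9.81 / (9 * 0.00082)
v = 7.03799e-07 m/s = 703.7994 nm/s

703.7994


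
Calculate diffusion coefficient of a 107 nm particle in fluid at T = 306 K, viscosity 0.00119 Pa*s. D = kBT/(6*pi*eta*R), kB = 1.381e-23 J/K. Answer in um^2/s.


Radius R = 107/2 = 53.5 nm = 5.35e-08 m
D = kB*T / (6*pi*eta*R)
D = 1.381e-23 * 306 / (6 * pi * 0.00119 * 5.35e-08)
D = 3.52138e-12 m^2/s = 3.521 um^2/s

3.521


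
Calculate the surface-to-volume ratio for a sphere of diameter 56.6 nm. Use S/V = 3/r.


Radius r = 56.6/2 = 28.3 nm
S/V = 3 / r = 3 / 28.3
S/V = 0.106 nm^-1

0.106


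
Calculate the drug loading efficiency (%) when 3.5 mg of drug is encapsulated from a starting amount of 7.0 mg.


Drug loading efficiency = (drug loaded / drug initial) * 100
DLE = 3.5 / 7.0 * 100
DLE = 0.5 * 100
DLE = 50.0%

50.0


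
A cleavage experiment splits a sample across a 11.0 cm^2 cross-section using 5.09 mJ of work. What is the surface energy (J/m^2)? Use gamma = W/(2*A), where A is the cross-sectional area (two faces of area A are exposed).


Convert: A = 11.0 cm^2 = 0.0011 m^2, W = 5.09 mJ = 0.00509 J
Cleaving exposes two faces of area A, so total new surface = 2*A and gamma = W / (2*A)
gamma = 0.00509 / (2 * 0.0011)
gamma = 2.314 J/m^2

2.314


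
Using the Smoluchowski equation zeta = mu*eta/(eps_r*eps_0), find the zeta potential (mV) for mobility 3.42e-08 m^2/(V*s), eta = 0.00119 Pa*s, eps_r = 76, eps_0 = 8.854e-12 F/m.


Smoluchowski equation: zeta = mu * eta / (eps_r * eps_0)
zeta = 3.42e-08 * 0.00119 / (76 * 8.854e-12)
zeta = 0.060481 V = 60.48 mV

60.48


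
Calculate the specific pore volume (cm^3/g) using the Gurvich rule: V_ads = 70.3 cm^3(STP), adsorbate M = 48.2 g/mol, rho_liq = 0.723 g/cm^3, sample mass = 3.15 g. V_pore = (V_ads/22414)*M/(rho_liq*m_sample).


Moles adsorbed n = V_ads / 22414 = 70.3 / 22414 = 3.136433e-03 mol
Liquid volume V_liq = n * M / rho_liq = 3.136433e-03 * 48.2 / 0.723 = 0.20910 cm^3
Specific pore volume V_pore = V_liq / m_sample = 0.20910 / 3.15
V_pore = 0.0664 cm^3/g

0.0664


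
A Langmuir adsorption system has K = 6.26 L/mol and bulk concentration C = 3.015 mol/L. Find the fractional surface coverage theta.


Langmuir isotherm: theta = K*C / (1 + K*C)
K*C = 6.26 * 3.015 = 18.8739
theta = 18.8739 / (1 + 18.8739) = 18.8739 / 19.8739
theta = 0.9497

0.9497


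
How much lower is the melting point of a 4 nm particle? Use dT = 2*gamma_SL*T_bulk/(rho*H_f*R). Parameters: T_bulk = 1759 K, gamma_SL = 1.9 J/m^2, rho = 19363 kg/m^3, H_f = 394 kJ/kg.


Radius R = 4/2 = 2 nm = 2e-09 m
Convert H_f = 394 kJ/kg = 394000 J/kg
dT = 2 * gamma_SL * T_bulk / (rho * H_f * R)
dT = 2 * 1.9 * 1759 / (19363 * 394000 * 2e-09)
dT = 438.1 K

438.1


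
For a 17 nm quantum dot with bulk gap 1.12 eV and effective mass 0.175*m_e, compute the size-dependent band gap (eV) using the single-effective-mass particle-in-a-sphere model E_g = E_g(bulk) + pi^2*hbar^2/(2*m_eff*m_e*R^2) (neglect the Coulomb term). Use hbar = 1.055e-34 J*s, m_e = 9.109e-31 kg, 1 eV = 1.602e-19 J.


Radius R = 17/2 nm = 8.5e-09 m
Confinement energy dE = pi^2 * hbar^2 / (2 * m_eff * m_e * R^2)
dE = pi^2 * (1.055e-34)^2 / (2 * 0.175 * 9.109e-31 * (8.5e-09)^2) J, divided by 1.602e-19 J/eV
dE = 0.0298 eV
Total band gap = E_g(bulk) + dE = 1.12 + 0.0298 = 1.1498 eV

1.1498


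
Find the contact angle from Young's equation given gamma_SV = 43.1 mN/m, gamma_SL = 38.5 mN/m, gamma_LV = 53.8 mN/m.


cos(theta) = (gamma_SV - gamma_SL) / gamma_LV
cos(theta) = (43.1 - 38.5) / 53.8
cos(theta) = 0.085502
theta = arccos(0.085502) = 85.1 degrees

85.1


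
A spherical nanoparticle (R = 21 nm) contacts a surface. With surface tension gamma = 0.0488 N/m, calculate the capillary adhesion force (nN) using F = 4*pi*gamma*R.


Convert radius: R = 21 nm = 2.1e-08 m
F = 4 * pi * gamma * R
F = 4 * pi * 0.0488 * 2.1e-08
F = 1.2878e-08 N = 12.878 nN

12.878


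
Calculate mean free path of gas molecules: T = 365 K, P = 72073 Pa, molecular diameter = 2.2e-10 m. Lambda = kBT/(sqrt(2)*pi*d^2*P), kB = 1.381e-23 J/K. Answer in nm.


Mean free path: lambda = kB*T / (sqrt(2) * pi * d^2 * P)
lambda = 1.381e-23 * 365 / (sqrt(2) * pi * (2.2e-10)^2 * 72073)
lambda = 3.2524e-07 m
lambda = 325.24 nm

325.24


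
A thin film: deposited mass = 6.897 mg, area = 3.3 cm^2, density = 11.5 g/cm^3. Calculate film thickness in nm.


Convert: m = 6.897 mg = 6.8970e-06 kg, A = 3.3 cm^2 = 3.3000e-04 m^2, rho = 11.5 g/cm^3 = 11500 kg/m^3
t = m / (A * rho)
t = 6.8970e-06 / (3.3000e-04 * 11500)
t = 1.8174e-06 m = 1817.4 nm

1817.4


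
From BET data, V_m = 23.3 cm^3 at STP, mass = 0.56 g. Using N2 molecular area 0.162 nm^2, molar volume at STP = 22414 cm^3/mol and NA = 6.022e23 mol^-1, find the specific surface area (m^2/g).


Number of moles in monolayer = V_m / 22414 = 23.3 / 22414 = 0.00103953
Number of molecules = moles * NA = 0.00103953 * 6.022e23
SA = molecules * sigma / mass
SA = (23.3 / 22414) * 6.022e23 * 0.162e-18 / 0.56
SA = 181.1 m^2/g

181.1


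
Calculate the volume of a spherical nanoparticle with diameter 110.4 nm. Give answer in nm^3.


Radius r = 110.4/2 = 55.2 nm
Volume V = (4/3) * pi * r^3
V = (4/3) * pi * (55.2)^3
V = 704540.3 nm^3

704540.3


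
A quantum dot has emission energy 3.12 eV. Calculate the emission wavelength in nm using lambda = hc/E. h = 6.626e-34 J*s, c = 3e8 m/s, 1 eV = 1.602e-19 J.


Convert energy: E = 3.12 eV = 3.12 * 1.602e-19 = 4.99824e-19 J
lambda = h*c / E = 6.626e-34 * 3e8 / 4.99824e-19
lambda = 3.977e-07 m = 397.7 nm

397.7


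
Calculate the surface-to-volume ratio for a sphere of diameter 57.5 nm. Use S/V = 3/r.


Radius r = 57.5/2 = 28.75 nm
S/V = 3 / r = 3 / 28.75
S/V = 0.1043 nm^-1

0.1043


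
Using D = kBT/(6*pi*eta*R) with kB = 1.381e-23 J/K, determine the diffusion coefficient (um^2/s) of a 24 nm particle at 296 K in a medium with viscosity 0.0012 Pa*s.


Radius R = 24/2 = 12 nm = 1.2e-08 m
D = kB*T / (6*pi*eta*R)
D = 1.381e-23 * 296 / (6 * pi * 0.0012 * 1.2e-08)
D = 1.50599e-11 m^2/s = 15.06 um^2/s

15.06


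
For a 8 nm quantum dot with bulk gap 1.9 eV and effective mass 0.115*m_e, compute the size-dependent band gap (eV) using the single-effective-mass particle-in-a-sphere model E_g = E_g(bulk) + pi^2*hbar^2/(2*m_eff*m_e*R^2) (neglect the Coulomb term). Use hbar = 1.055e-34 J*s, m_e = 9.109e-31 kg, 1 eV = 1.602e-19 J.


Radius R = 8/2 nm = 4e-09 m
Confinement energy dE = pi^2 * hbar^2 / (2 * m_eff * m_e * R^2)
dE = pi^2 * (1.055e-34)^2 / (2 * 0.115 * 9.109e-31 * (4e-09)^2) J, divided by 1.602e-19 J/eV
dE = 0.2046 eV
Total band gap = E_g(bulk) + dE = 1.9 + 0.2046 = 2.1046 eV

2.1046


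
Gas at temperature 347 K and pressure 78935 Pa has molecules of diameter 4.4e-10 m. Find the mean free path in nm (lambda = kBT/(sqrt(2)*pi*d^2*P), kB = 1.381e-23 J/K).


Mean free path: lambda = kB*T / (sqrt(2) * pi * d^2 * P)
lambda = 1.381e-23 * 347 / (sqrt(2) * pi * (4.4e-10)^2 * 78935)
lambda = 7.05803e-08 m
lambda = 70.58 nm

70.58


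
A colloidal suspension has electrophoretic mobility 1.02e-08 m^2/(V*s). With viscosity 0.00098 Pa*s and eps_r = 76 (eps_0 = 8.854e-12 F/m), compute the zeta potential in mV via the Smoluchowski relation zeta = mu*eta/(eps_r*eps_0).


Smoluchowski equation: zeta = mu * eta / (eps_r * eps_0)
zeta = 1.02e-08 * 0.00098 / (76 * 8.854e-12)
zeta = 0.014855 V = 14.86 mV

14.86


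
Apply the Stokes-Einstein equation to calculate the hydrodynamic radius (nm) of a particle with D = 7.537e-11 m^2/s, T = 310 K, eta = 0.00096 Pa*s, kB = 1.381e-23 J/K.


Stokes-Einstein: R = kB*T / (6*pi*eta*D)
R = 1.381e-23 * 310 / (6 * pi * 0.00096 * 7.537e-11)
R = 3.13895e-09 m = 3.14 nm

3.14


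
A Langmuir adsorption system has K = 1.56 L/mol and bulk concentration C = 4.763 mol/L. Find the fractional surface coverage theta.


Langmuir isotherm: theta = K*C / (1 + K*C)
K*C = 1.56 * 4.763 = 7.43028
theta = 7.43028 / (1 + 7.43028) = 7.43028 / 8.43028
theta = 0.8814

0.8814


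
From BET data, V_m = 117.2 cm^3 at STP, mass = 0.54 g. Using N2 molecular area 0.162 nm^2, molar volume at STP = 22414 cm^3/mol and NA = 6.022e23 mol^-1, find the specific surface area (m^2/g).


Number of moles in monolayer = V_m / 22414 = 117.2 / 22414 = 0.00522887
Number of molecules = moles * NA = 0.00522887 * 6.022e23
SA = molecules * sigma / mass
SA = (117.2 / 22414) * 6.022e23 * 0.162e-18 / 0.54
SA = 944.6 m^2/g

944.6


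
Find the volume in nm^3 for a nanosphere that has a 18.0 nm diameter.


Radius r = 18.0/2 = 9 nm
Volume V = (4/3) * pi * r^3
V = (4/3) * pi * (9)^3
V = 3053.63 nm^3

3053.63


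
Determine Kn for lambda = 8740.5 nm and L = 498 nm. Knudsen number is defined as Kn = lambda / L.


Knudsen number Kn = lambda / L
Kn = 8740.5 / 498
Kn = 17.5512

17.5512


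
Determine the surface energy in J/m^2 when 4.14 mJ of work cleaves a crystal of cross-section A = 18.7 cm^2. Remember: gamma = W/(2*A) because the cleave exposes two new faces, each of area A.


Convert: A = 18.7 cm^2 = 0.00187 m^2, W = 4.14 mJ = 0.00414 J
Cleaving exposes two faces of area A, so total new surface = 2*A and gamma = W / (2*A)
gamma = 0.00414 / (2 * 0.00187)
gamma = 1.107 J/m^2

1.107


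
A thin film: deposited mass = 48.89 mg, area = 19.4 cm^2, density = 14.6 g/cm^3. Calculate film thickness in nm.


Convert: m = 48.89 mg = 4.8890e-05 kg, A = 19.4 cm^2 = 1.9400e-03 m^2, rho = 14.6 g/cm^3 = 14600 kg/m^3
t = m / (A * rho)
t = 4.8890e-05 / (1.9400e-03 * 14600)
t = 1.7261e-06 m = 1726.1 nm

1726.1


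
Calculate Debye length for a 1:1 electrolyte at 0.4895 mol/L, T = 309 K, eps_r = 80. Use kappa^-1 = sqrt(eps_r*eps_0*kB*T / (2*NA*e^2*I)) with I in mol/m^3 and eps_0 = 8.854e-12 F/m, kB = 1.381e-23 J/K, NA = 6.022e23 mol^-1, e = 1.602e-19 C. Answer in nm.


Ionic strength I = 0.4895 * 1^2 * 1000 = 489.5 mol/m^3
kappa^-1 = sqrt(80 * 8.854e-12 * 1.381e-23 * 309 / (2 * 6.022e23 * (1.602e-19)^2 * 489.5))
kappa^-1 = 0.447 nm

0.447


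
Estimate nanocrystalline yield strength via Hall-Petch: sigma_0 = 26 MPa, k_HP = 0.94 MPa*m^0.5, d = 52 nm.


d = 52 nm = 5.2e-08 m
sqrt(d) = 0.0002280351
Hall-Petch contribution = k / sqrt(d) = 0.94 / 0.0002280351 = 4122.2 MPa
sigma = sigma_0 + k/sqrt(d) = 26 + 4122.2 = 4148.2 MPa

4148.2


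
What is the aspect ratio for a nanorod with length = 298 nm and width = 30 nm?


Aspect ratio AR = length / diameter
AR = 298 / 30
AR = 9.93

9.93


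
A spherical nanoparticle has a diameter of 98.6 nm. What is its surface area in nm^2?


Radius r = 98.6/2 = 49.3 nm
Surface area SA = 4 * pi * r^2
SA = 4 * pi * (49.3)^2
SA = 30542.44 nm^2

30542.44


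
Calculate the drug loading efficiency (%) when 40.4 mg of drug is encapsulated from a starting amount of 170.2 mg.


Drug loading efficiency = (drug loaded / drug initial) * 100
DLE = 40.4 / 170.2 * 100
DLE = 0.2374 * 100
DLE = 23.74%

23.74


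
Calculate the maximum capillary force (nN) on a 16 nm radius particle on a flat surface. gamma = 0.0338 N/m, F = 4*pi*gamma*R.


Convert radius: R = 16 nm = 1.6e-08 m
F = 4 * pi * gamma * R
F = 4 * pi * 0.0338 * 1.6e-08
F = 6.79589e-09 N = 6.7959 nN

6.7959


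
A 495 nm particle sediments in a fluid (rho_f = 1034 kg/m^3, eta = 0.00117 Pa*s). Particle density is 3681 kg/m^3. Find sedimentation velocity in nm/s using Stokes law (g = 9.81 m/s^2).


Radius R = 495/2 nm = 2.475e-07 m
Density difference = 3681 - 1034 = 2647 kg/m^3
v = 2 * R^2 * (rho_p - rho_f) * g / (9 * eta)
v = 2 * (2.475e-07)^2 * 2647 * 9.81 / (9 * 0.00117)
v = 3.02117e-07 m/s = 302.1169 nm/s

302.1169


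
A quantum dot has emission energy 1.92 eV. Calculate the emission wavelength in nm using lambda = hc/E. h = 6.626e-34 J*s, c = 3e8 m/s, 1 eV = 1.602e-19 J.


Convert energy: E = 1.92 eV = 1.92 * 1.602e-19 = 3.07584e-19 J
lambda = h*c / E = 6.626e-34 * 3e8 / 3.07584e-19
lambda = 6.46262e-07 m = 646.3 nm

646.3


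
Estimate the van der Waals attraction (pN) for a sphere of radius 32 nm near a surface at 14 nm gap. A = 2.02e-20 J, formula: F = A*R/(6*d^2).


Convert to SI: R = 32 nm = 3.2e-08 m, d = 14 nm = 1.4e-08 m
F = A * R / (6 * d^2)
F = 2.02e-20 * 3.2e-08 / (6 * (1.4e-08)^2)
F = 5.4966e-13 N = 0.55 pN

0.55


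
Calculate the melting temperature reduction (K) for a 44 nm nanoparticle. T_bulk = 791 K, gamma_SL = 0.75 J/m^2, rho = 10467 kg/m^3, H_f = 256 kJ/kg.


Radius R = 44/2 = 22 nm = 2.2e-08 m
Convert H_f = 256 kJ/kg = 256000 J/kg
dT = 2 * gamma_SL * T_bulk / (rho * H_f * R)
dT = 2 * 0.75 * 791 / (10467 * 256000 * 2.2e-08)
dT = 20.1 K

20.1


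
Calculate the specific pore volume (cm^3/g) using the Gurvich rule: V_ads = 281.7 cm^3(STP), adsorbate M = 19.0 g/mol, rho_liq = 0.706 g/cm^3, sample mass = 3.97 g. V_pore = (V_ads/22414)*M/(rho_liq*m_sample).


Moles adsorbed n = V_ads / 22414 = 281.7 / 22414 = 1.256804e-02 mol
Liquid volume V_liq = n * M / rho_liq = 1.256804e-02 * 19.0 / 0.706 = 0.33823 cm^3
Specific pore volume V_pore = V_liq / m_sample = 0.33823 / 3.97
V_pore = 0.0852 cm^3/g

0.0852


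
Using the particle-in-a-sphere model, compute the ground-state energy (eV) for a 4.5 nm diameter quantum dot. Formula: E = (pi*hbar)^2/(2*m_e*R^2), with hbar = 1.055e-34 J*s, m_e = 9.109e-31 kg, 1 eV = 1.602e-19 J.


Radius R = 4.5/2 = 2.25 nm = 2.25e-09 m
E = (pi * 1.055e-34)^2 / (2 * 9.109e-31 * (2.25e-09)^2)
E(J) = 1.19107e-20
E = E(J) / 1.602e-19 = 0.0743 eV

0.0743


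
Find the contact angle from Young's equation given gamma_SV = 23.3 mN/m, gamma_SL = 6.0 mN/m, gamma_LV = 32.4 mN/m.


cos(theta) = (gamma_SV - gamma_SL) / gamma_LV
cos(theta) = (23.3 - 6.0) / 32.4
cos(theta) = 0.533951
theta = arccos(0.533951) = 57.73 degrees

57.73


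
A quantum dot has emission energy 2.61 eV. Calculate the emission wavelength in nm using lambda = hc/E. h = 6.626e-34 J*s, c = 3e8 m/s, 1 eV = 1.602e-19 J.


Convert energy: E = 2.61 eV = 2.61 * 1.602e-19 = 4.18122e-19 J
lambda = h*c / E = 6.626e-34 * 3e8 / 4.18122e-19
lambda = 4.75411e-07 m = 475.4 nm

475.4


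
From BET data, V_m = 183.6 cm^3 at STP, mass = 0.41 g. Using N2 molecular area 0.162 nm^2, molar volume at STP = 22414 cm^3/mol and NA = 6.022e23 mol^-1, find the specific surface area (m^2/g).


Number of moles in monolayer = V_m / 22414 = 183.6 / 22414 = 0.00819131
Number of molecules = moles * NA = 0.00819131 * 6.022e23
SA = molecules * sigma / mass
SA = (183.6 / 22414) * 6.022e23 * 0.162e-18 / 0.41
SA = 1949.1 m^2/g

1949.1


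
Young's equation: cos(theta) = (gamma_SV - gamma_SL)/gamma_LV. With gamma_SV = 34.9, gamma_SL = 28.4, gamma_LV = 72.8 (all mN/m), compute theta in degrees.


cos(theta) = (gamma_SV - gamma_SL) / gamma_LV
cos(theta) = (34.9 - 28.4) / 72.8
cos(theta) = 0.089286
theta = arccos(0.089286) = 84.88 degrees

84.88


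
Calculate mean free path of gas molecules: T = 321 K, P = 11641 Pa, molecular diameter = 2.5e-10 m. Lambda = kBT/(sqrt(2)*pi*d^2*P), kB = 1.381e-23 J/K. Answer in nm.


Mean free path: lambda = kB*T / (sqrt(2) * pi * d^2 * P)
lambda = 1.381e-23 * 321 / (sqrt(2) * pi * (2.5e-10)^2 * 11641)
lambda = 1.3714e-06 m
lambda = 1371.4 nm

1371.4


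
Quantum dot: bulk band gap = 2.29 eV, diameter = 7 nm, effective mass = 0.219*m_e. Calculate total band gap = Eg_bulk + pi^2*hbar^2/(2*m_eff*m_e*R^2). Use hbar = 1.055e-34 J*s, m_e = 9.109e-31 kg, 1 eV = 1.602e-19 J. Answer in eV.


Radius R = 7/2 nm = 3.5e-09 m
Confinement energy dE = pi^2 * hbar^2 / (2 * m_eff * m_e * R^2)
dE = pi^2 * (1.055e-34)^2 / (2 * 0.219 * 9.109e-31 * (3.5e-09)^2) J, divided by 1.602e-19 J/eV
dE = 0.1403 eV
Total band gap = E_g(bulk) + dE = 2.29 + 0.1403 = 2.4303 eV

2.4303


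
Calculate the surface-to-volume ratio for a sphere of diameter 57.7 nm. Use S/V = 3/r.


Radius r = 57.7/2 = 28.85 nm
S/V = 3 / r = 3 / 28.85
S/V = 0.104 nm^-1

0.104


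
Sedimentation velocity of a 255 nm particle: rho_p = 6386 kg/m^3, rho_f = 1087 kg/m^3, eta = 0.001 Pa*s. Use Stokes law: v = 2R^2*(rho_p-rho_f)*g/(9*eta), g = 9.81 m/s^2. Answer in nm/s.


Radius R = 255/2 nm = 1.275e-07 m
Density difference = 6386 - 1087 = 5299 kg/m^3
v = 2 * R^2 * (rho_p - rho_f) * g / (9 * eta)
v = 2 * (1.275e-07)^2 * 5299 * 9.81 / (9 * 0.001)
v = 1.87789e-07 m/s = 187.7893 nm/s

187.7893


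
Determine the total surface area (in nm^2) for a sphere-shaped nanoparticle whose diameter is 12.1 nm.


Radius r = 12.1/2 = 6.05 nm
Surface area SA = 4 * pi * r^2
SA = 4 * pi * (6.05)^2
SA = 459.96 nm^2

459.96


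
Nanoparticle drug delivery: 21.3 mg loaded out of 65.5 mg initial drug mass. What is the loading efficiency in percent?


Drug loading efficiency = (drug loaded / drug initial) * 100
DLE = 21.3 / 65.5 * 100
DLE = 0.3252 * 100
DLE = 32.52%

32.52


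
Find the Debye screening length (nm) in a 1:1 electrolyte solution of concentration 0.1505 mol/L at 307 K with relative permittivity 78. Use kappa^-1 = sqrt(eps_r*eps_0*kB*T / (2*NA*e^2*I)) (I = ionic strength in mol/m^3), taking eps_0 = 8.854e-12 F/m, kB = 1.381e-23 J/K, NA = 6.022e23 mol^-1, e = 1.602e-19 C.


Ionic strength I = 0.1505 * 1^2 * 1000 = 150.5 mol/m^3
kappa^-1 = sqrt(78 * 8.854e-12 * 1.381e-23 * 307 / (2 * 6.022e23 * (1.602e-19)^2 * 150.5))
kappa^-1 = 0.793 nm

0.793


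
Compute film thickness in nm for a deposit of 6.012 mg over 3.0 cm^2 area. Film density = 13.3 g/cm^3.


Convert: m = 6.012 mg = 6.0120e-06 kg, A = 3.0 cm^2 = 3.0000e-04 m^2, rho = 13.3 g/cm^3 = 13300 kg/m^3
t = m / (A * rho)
t = 6.0120e-06 / (3.0000e-04 * 13300)
t = 1.5068e-06 m = 1506.8 nm

1506.8


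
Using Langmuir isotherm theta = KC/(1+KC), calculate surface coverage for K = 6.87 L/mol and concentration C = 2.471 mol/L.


Langmuir isotherm: theta = K*C / (1 + K*C)
K*C = 6.87 * 2.471 = 16.97577
theta = 16.97577 / (1 + 16.97577) = 16.97577 / 17.97577
theta = 0.9444

0.9444


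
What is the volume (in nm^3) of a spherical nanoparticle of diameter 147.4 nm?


Radius r = 147.4/2 = 73.7 nm
Volume V = (4/3) * pi * r^3
V = (4/3) * pi * (73.7)^3
V = 1676837.87 nm^3

1676837.87


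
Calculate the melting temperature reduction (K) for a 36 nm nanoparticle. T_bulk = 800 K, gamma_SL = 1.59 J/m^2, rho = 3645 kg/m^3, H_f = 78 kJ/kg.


Radius R = 36/2 = 18 nm = 1.8e-08 m
Convert H_f = 78 kJ/kg = 78000 J/kg
dT = 2 * gamma_SL * T_bulk / (rho * H_f * R)
dT = 2 * 1.59 * 800 / (3645 * 78000 * 1.8e-08)
dT = 497.1 K

497.1


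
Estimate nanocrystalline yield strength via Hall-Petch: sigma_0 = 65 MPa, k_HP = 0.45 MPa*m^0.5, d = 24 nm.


d = 24 nm = 2.4e-08 m
sqrt(d) = 0.0001549193
Hall-Petch contribution = k / sqrt(d) = 0.45 / 0.0001549193 = 2904.7 MPa
sigma = sigma_0 + k/sqrt(d) = 65 + 2904.7 = 2969.7 MPa

2969.7


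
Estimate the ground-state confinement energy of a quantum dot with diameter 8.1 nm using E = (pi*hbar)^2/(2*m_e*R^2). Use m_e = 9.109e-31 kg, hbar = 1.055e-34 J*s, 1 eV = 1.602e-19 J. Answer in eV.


Radius R = 8.1/2 = 4.05 nm = 4.05e-09 m
E = (pi * 1.055e-34)^2 / (2 * 9.109e-31 * (4.05e-09)^2)
E(J) = 3.67616e-21
E = E(J) / 1.602e-19 = 0.0229 eV

0.0229


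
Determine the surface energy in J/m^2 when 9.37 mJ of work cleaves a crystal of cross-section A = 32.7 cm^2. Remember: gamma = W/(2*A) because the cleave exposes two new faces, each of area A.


Convert: A = 32.7 cm^2 = 0.00327 m^2, W = 9.37 mJ = 0.00937 J
Cleaving exposes two faces of area A, so total new surface = 2*A and gamma = W / (2*A)
gamma = 0.00937 / (2 * 0.00327)
gamma = 1.433 J/m^2

1.433


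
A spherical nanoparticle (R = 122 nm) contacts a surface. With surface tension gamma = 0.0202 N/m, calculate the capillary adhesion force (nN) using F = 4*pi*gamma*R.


Convert radius: R = 122 nm = 1.22e-07 m
F = 4 * pi * gamma * R
F = 4 * pi * 0.0202 * 1.22e-07
F = 3.09686e-08 N = 30.9686 nN

30.9686


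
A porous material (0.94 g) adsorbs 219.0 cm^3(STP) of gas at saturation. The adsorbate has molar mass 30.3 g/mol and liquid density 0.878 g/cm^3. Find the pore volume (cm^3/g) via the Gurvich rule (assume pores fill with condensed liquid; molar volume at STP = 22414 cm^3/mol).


Moles adsorbed n = V_ads / 22414 = 219.0 / 22414 = 9.770679e-03 mol
Liquid volume V_liq = n * M / rho_liq = 9.770679e-03 * 30.3 / 0.878 = 0.33719 cm^3
Specific pore volume V_pore = V_liq / m_sample = 0.33719 / 0.94
V_pore = 0.3587 cm^3/g

0.3587


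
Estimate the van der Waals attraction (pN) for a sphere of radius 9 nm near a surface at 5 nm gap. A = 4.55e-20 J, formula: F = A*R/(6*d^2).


Convert to SI: R = 9 nm = 9e-09 m, d = 5 nm = 5e-09 m
F = A * R / (6 * d^2)
F = 4.55e-20 * 9e-09 / (6 * (5e-09)^2)
F = 2.73e-12 N = 2.73 pN

2.73


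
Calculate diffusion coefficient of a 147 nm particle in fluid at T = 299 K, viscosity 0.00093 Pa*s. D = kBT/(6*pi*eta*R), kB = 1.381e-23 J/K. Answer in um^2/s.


Radius R = 147/2 = 73.5 nm = 7.35e-08 m
D = kB*T / (6*pi*eta*R)
D = 1.381e-23 * 299 / (6 * pi * 0.00093 * 7.35e-08)
D = 3.20474e-12 m^2/s = 3.205 um^2/s

3.205


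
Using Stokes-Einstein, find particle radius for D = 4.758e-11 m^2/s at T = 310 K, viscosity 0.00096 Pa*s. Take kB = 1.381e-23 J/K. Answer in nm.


Stokes-Einstein: R = kB*T / (6*pi*eta*D)
R = 1.381e-23 * 310 / (6 * pi * 0.00096 * 4.758e-11)
R = 4.97231e-09 m = 4.97 nm

4.97


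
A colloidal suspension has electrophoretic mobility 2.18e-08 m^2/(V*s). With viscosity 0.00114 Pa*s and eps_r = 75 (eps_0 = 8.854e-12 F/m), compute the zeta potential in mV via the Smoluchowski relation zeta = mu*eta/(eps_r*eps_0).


Smoluchowski equation: zeta = mu * eta / (eps_r * eps_0)
zeta = 2.18e-08 * 0.00114 / (75 * 8.854e-12)
zeta = 0.037425 V = 37.42 mV

37.42


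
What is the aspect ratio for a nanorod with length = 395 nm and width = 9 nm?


Aspect ratio AR = length / diameter
AR = 395 / 9
AR = 43.89

43.89


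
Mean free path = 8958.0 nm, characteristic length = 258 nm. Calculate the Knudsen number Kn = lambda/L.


Knudsen number Kn = lambda / L
Kn = 8958.0 / 258
Kn = 34.7209

34.7209


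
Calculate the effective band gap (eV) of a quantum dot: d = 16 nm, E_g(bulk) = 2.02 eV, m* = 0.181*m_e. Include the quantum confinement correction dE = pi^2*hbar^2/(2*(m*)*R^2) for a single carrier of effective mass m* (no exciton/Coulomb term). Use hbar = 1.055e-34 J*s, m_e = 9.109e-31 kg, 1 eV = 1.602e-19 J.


Radius R = 16/2 nm = 8e-09 m
Confinement energy dE = pi^2 * hbar^2 / (2 * m_eff * m_e * R^2)
dE = pi^2 * (1.055e-34)^2 / (2 * 0.181 * 9.109e-31 * (8e-09)^2) J, divided by 1.602e-19 J/eV
dE = 0.0325 eV
Total band gap = E_g(bulk) + dE = 2.02 + 0.0325 = 2.0525 eV

2.0525


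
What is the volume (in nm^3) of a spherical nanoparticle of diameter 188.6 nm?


Radius r = 188.6/2 = 94.3 nm
Volume V = (4/3) * pi * r^3
V = (4/3) * pi * (94.3)^3
V = 3512559.48 nm^3

3512559.48


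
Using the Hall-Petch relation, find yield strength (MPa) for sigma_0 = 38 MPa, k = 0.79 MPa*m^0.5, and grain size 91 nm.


d = 91 nm = 9.1e-08 m
sqrt(d) = 0.0003016621
Hall-Petch contribution = k / sqrt(d) = 0.79 / 0.0003016621 = 2618.8 MPa
sigma = sigma_0 + k/sqrt(d) = 38 + 2618.8 = 2656.8 MPa

2656.8


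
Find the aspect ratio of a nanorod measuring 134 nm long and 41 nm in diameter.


Aspect ratio AR = length / diameter
AR = 134 / 41
AR = 3.27

3.27


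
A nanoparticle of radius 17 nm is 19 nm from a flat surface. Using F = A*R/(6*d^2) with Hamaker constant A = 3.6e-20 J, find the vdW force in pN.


Convert to SI: R = 17 nm = 1.7e-08 m, d = 19 nm = 1.9e-08 m
F = A * R / (6 * d^2)
F = 3.6e-20 * 1.7e-08 / (6 * (1.9e-08)^2)
F = 2.82548e-13 N = 0.283 pN

0.283


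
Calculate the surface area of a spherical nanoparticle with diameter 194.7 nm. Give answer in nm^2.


Radius r = 194.7/2 = 97.35 nm
Surface area SA = 4 * pi * r^2
SA = 4 * pi * (97.35)^2
SA = 119091.78 nm^2

119091.78
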